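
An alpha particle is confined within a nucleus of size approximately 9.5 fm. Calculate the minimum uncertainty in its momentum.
5.550 × 10^-21 kg·m/s

Using the Heisenberg uncertainty principle:
ΔxΔp ≥ ℏ/2

With Δx ≈ L = 9.500e-15 m (the confinement size):
Δp_min = ℏ/(2Δx)
Δp_min = (1.055e-34 J·s) / (2 × 9.500e-15 m)
Δp_min = 5.550e-21 kg·m/s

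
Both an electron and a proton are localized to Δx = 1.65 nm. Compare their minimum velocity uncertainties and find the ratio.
The electron has the larger minimum velocity uncertainty, by a ratio of 1836.2.

For both particles, Δp_min = ℏ/(2Δx) = 3.196e-26 kg·m/s (same for both).

The velocity uncertainty is Δv = Δp/m:
- electron: Δv = 3.196e-26 / 9.109e-31 = 3.508e+04 m/s = 35.081 km/s
- proton: Δv = 3.196e-26 / 1.673e-27 = 1.911e+01 m/s = 19.106 m/s

Ratio: 3.508e+04 / 1.911e+01 = 1836.2

The lighter particle has larger velocity uncertainty because Δv ∝ 1/m.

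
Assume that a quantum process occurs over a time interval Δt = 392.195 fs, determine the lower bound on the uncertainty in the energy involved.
839.139 μeV

Using the energy-time uncertainty principle:
ΔEΔt ≥ ℏ/2

The minimum uncertainty in energy is:
ΔE_min = ℏ/(2Δt)
ΔE_min = (1.055e-34 J·s) / (2 × 3.922e-13 s)
ΔE_min = 1.344e-22 J = 839.139 μeV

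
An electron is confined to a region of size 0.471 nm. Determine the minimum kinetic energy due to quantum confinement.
42.936 meV

Using the uncertainty principle:

1. Position uncertainty: Δx ≈ 4.710e-10 m
2. Minimum momentum uncertainty: Δp = ℏ/(2Δx) = 1.120e-25 kg·m/s
3. Minimum kinetic energy:
   KE = (Δp)²/(2m) = (1.120e-25)²/(2 × 9.109e-31 kg)
   KE = 6.879e-21 J = 42.936 meV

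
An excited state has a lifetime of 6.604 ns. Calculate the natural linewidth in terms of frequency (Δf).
12.050 MHz

Using the energy-time uncertainty principle and E = hf:
ΔEΔt ≥ ℏ/2
hΔf·Δt ≥ ℏ/2

The minimum frequency uncertainty is:
Δf = ℏ/(2hτ) = 1/(4πτ)
Δf = 1/(4π × 6.604e-09 s)
Δf = 1.205e+07 Hz = 12.050 MHz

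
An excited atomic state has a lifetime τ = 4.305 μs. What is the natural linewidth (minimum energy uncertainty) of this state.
76.447 peV

Using the energy-time uncertainty principle:
ΔEΔt ≥ ℏ/2

The lifetime τ represents the time uncertainty Δt.
The natural linewidth (minimum energy uncertainty) is:

ΔE = ℏ/(2τ)
ΔE = (1.055e-34 J·s) / (2 × 4.305e-06 s)
ΔE = 1.225e-29 J = 76.447 peV

This natural linewidth limits the precision of spectroscopic measurements.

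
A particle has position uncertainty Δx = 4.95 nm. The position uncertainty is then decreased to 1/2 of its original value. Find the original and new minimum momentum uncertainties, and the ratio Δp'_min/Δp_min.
Original Δp_min = 1.065 × 10^-26 kg·m/s; new Δp'_min = 2.130 × 10^-26 kg·m/s; ratio Δp'_min/Δp_min = 2.

From the uncertainty principle ΔxΔp ≥ ℏ/2, the minimum momentum uncertainty is Δp_min = ℏ/(2Δx).

Original (Δx = 4.95 nm = 4.950e-09 m):
Δp_min = (1.055e-34 J·s)/(2 × 4.950e-09 m) = 1.065e-26 kg·m/s

When Δx → (1/2)Δx:
Δp'_min = ℏ/(2 × (1/2)Δx) = 2 × ℏ/(2Δx) = 2 × Δp_min
Δp'_min = 2 × 1.065e-26 kg·m/s = 2.130e-26 kg·m/s

Since Δp_min ∝ 1/Δx, when Δx is decreased to 1/2 of its original value, Δp_min increases to 2 times its original value.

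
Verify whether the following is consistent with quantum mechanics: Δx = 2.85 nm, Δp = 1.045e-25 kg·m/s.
Yes, it satisfies the uncertainty principle.

Calculate the product ΔxΔp:
ΔxΔp = (2.850e-09 m) × (1.045e-25 kg·m/s)
ΔxΔp = 2.978e-34 J·s

Compare to the minimum allowed value ℏ/2:
ℏ/2 = 5.273e-35 J·s

Since ΔxΔp = 2.978e-34 J·s ≥ 5.273e-35 J·s = ℏ/2,
the measurement satisfies the uncertainty principle.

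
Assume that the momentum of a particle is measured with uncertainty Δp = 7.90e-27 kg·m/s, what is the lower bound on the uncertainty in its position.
6.675 nm

Using the Heisenberg uncertainty principle:
ΔxΔp ≥ ℏ/2

The minimum uncertainty in position is:
Δx_min = ℏ/(2Δp)
Δx_min = (1.055e-34 J·s) / (2 × 7.900e-27 kg·m/s)
Δx_min = 6.675e-09 m = 6.675 nm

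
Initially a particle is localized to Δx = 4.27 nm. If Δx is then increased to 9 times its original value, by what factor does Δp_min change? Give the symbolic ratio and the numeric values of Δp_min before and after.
Original Δp_min = 1.235 × 10^-26 kg·m/s; new Δp'_min = 1.372 × 10^-27 kg·m/s; ratio Δp'_min/Δp_min = 1/9.

From the uncertainty principle ΔxΔp ≥ ℏ/2, the minimum momentum uncertainty is Δp_min = ℏ/(2Δx).

Original (Δx = 4.27 nm = 4.270e-09 m):
Δp_min = (1.055e-34 J·s)/(2 × 4.270e-09 m) = 1.235e-26 kg·m/s

When Δx → 9Δx:
Δp'_min = ℏ/(2 × 9Δx) = (1/9) × ℏ/(2Δx) = (1/9) × Δp_min
Δp'_min = 1/9 × 1.235e-26 kg·m/s = 1.372e-27 kg·m/s

Since Δp_min ∝ 1/Δx, when Δx is increased to 9 times its original value, Δp_min decreases to 1/9 of its original value.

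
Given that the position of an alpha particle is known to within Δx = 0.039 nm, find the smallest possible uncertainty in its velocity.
203.474 m/s

Using the Heisenberg uncertainty principle and Δp = mΔv:
ΔxΔp ≥ ℏ/2
Δx(mΔv) ≥ ℏ/2

The minimum uncertainty in velocity is:
Δv_min = ℏ/(2mΔx)
Δv_min = (1.055e-34 J·s) / (2 × 6.645e-27 kg × 3.900e-11 m)
Δv_min = 2.035e+02 m/s = 203.474 m/s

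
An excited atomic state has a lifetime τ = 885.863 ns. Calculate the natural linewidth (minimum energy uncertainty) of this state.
371.509 peV

Using the energy-time uncertainty principle:
ΔEΔt ≥ ℏ/2

The lifetime τ represents the time uncertainty Δt.
The natural linewidth (minimum energy uncertainty) is:

ΔE = ℏ/(2τ)
ΔE = (1.055e-34 J·s) / (2 × 8.859e-07 s)
ΔE = 5.952e-29 J = 371.509 peV

This natural linewidth limits the precision of spectroscopic measurements.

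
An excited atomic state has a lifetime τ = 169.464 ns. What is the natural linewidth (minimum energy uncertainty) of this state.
1.942 neV

Using the energy-time uncertainty principle:
ΔEΔt ≥ ℏ/2

The lifetime τ represents the time uncertainty Δt.
The natural linewidth (minimum energy uncertainty) is:

ΔE = ℏ/(2τ)
ΔE = (1.055e-34 J·s) / (2 × 1.695e-07 s)
ΔE = 3.111e-28 J = 1.942 neV

This natural linewidth limits the precision of spectroscopic measurements.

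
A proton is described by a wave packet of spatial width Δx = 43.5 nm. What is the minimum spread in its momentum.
1.212 × 10^-27 kg·m/s

For a wave packet, the spatial width Δx and momentum spread Δp are related by the uncertainty principle:
ΔxΔp ≥ ℏ/2

The minimum momentum spread is:
Δp_min = ℏ/(2Δx)
Δp_min = (1.055e-34 J·s) / (2 × 4.350e-08 m)
Δp_min = 1.212e-27 kg·m/s

A wave packet cannot have both a well-defined position and well-defined momentum.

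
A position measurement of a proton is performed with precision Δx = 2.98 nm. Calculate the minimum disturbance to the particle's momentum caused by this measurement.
1.769 × 10^-26 kg·m/s

The uncertainty principle implies that measuring position disturbs momentum:
ΔxΔp ≥ ℏ/2

When we measure position with precision Δx, we necessarily introduce a momentum uncertainty:
Δp ≥ ℏ/(2Δx)
Δp_min = (1.055e-34 J·s) / (2 × 2.980e-09 m)
Δp_min = 1.769e-26 kg·m/s

The more precisely we measure position, the greater the momentum disturbance.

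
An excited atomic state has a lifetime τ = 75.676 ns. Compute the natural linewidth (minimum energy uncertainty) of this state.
4.349 neV

Using the energy-time uncertainty principle:
ΔEΔt ≥ ℏ/2

The lifetime τ represents the time uncertainty Δt.
The natural linewidth (minimum energy uncertainty) is:

ΔE = ℏ/(2τ)
ΔE = (1.055e-34 J·s) / (2 × 7.568e-08 s)
ΔE = 6.968e-28 J = 4.349 neV

This natural linewidth limits the precision of spectroscopic measurements.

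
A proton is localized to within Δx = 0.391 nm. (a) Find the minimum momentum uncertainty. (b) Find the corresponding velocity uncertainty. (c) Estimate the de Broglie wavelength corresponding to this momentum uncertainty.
(a) Δp_min = 1.349 × 10^-25 kg·m/s
(b) Δv_min = 80.625 m/s
(c) λ_dB = 4.913 nm

Step-by-step:

(a) From the uncertainty principle:
Δp_min = ℏ/(2Δx) = (1.055e-34 J·s)/(2 × 3.910e-10 m) = 1.349e-25 kg·m/s

(b) The velocity uncertainty:
Δv = Δp/m = (1.349e-25 kg·m/s)/(1.673e-27 kg) = 8.063e+01 m/s = 80.625 m/s

(c) The de Broglie wavelength for this momentum:
λ = h/p = (6.626e-34 J·s)/(1.349e-25 kg·m/s) = 4.913e-09 m = 4.913 nm

Note: The de Broglie wavelength is comparable to the localization size, as expected from wave-particle duality.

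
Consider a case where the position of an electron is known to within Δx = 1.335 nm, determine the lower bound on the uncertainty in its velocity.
43.359 km/s

Using the Heisenberg uncertainty principle and Δp = mΔv:
ΔxΔp ≥ ℏ/2
Δx(mΔv) ≥ ℏ/2

The minimum uncertainty in velocity is:
Δv_min = ℏ/(2mΔx)
Δv_min = (1.055e-34 J·s) / (2 × 9.109e-31 kg × 1.335e-09 m)
Δv_min = 4.336e+04 m/s = 43.359 km/s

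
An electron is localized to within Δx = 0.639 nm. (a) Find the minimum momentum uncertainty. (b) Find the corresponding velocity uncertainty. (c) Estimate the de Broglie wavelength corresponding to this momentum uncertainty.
(a) Δp_min = 8.252 × 10^-26 kg·m/s
(b) Δv_min = 90.585 km/s
(c) λ_dB = 8.030 nm

Step-by-step:

(a) From the uncertainty principle:
Δp_min = ℏ/(2Δx) = (1.055e-34 J·s)/(2 × 6.390e-10 m) = 8.252e-26 kg·m/s

(b) The velocity uncertainty:
Δv = Δp/m = (8.252e-26 kg·m/s)/(9.109e-31 kg) = 9.059e+04 m/s = 90.585 km/s

(c) The de Broglie wavelength for this momentum:
λ = h/p = (6.626e-34 J·s)/(8.252e-26 kg·m/s) = 8.030e-09 m = 8.030 nm

Note: The de Broglie wavelength is comparable to the localization size, as expected from wave-particle duality.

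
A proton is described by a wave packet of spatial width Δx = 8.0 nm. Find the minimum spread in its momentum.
6.591 × 10^-27 kg·m/s

For a wave packet, the spatial width Δx and momentum spread Δp are related by the uncertainty principle:
ΔxΔp ≥ ℏ/2

The minimum momentum spread is:
Δp_min = ℏ/(2Δx)
Δp_min = (1.055e-34 J·s) / (2 × 8.000e-09 m)
Δp_min = 6.591e-27 kg·m/s

A wave packet cannot have both a well-defined position and well-defined momentum.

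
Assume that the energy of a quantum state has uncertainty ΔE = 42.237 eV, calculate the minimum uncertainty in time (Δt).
7.792 as

Using the energy-time uncertainty principle:
ΔEΔt ≥ ℏ/2

The minimum uncertainty in time is:
Δt_min = ℏ/(2ΔE)
Δt_min = (1.055e-34 J·s) / (2 × 6.767e-18 J)
Δt_min = 7.792e-18 s = 7.792 as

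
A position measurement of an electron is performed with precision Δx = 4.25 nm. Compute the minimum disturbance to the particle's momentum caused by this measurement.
1.241 × 10^-26 kg·m/s

The uncertainty principle implies that measuring position disturbs momentum:
ΔxΔp ≥ ℏ/2

When we measure position with precision Δx, we necessarily introduce a momentum uncertainty:
Δp ≥ ℏ/(2Δx)
Δp_min = (1.055e-34 J·s) / (2 × 4.250e-09 m)
Δp_min = 1.241e-26 kg·m/s

The more precisely we measure position, the greater the momentum disturbance.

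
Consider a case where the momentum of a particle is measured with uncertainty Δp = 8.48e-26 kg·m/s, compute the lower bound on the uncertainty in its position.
621.799 pm

Using the Heisenberg uncertainty principle:
ΔxΔp ≥ ℏ/2

The minimum uncertainty in position is:
Δx_min = ℏ/(2Δp)
Δx_min = (1.055e-34 J·s) / (2 × 8.480e-26 kg·m/s)
Δx_min = 6.218e-10 m = 621.799 pm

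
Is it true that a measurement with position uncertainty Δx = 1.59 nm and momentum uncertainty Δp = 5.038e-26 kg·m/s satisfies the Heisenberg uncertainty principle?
Yes, it satisfies the uncertainty principle.

Calculate the product ΔxΔp:
ΔxΔp = (1.590e-09 m) × (5.038e-26 kg·m/s)
ΔxΔp = 8.010e-35 J·s

Compare to the minimum allowed value ℏ/2:
ℏ/2 = 5.273e-35 J·s

Since ΔxΔp = 8.010e-35 J·s ≥ 5.273e-35 J·s = ℏ/2,
the measurement satisfies the uncertainty principle.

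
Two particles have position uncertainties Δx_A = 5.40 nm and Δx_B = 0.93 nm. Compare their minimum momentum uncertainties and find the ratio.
Particle B has the larger minimum momentum uncertainty, by a factor of 5.81.

For each particle, the minimum momentum uncertainty is Δp_min = ℏ/(2Δx):

Particle A: Δp_A = ℏ/(2×5.400e-09 m) = 9.765e-27 kg·m/s
Particle B: Δp_B = ℏ/(2×9.300e-10 m) = 5.670e-26 kg·m/s

Ratio: Δp_B/Δp_A = 5.81

Since Δp_min ∝ 1/Δx, the particle with smaller position uncertainty (B) has larger momentum uncertainty.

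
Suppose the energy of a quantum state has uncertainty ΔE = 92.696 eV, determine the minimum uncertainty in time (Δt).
3.550 as

Using the energy-time uncertainty principle:
ΔEΔt ≥ ℏ/2

The minimum uncertainty in time is:
Δt_min = ℏ/(2ΔE)
Δt_min = (1.055e-34 J·s) / (2 × 1.485e-17 J)
Δt_min = 3.550e-18 s = 3.550 as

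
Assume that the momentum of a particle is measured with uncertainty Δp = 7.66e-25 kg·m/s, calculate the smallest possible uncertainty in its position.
68.836 pm

Using the Heisenberg uncertainty principle:
ΔxΔp ≥ ℏ/2

The minimum uncertainty in position is:
Δx_min = ℏ/(2Δp)
Δx_min = (1.055e-34 J·s) / (2 × 7.660e-25 kg·m/s)
Δx_min = 6.884e-11 m = 68.836 pm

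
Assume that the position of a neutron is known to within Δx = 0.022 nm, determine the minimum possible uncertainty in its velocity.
1.431 km/s

Using the Heisenberg uncertainty principle and Δp = mΔv:
ΔxΔp ≥ ℏ/2
Δx(mΔv) ≥ ℏ/2

The minimum uncertainty in velocity is:
Δv_min = ℏ/(2mΔx)
Δv_min = (1.055e-34 J·s) / (2 × 1.675e-27 kg × 2.200e-11 m)
Δv_min = 1.431e+03 m/s = 1.431 km/s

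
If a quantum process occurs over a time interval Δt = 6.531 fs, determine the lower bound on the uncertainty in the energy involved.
50.391 meV

Using the energy-time uncertainty principle:
ΔEΔt ≥ ℏ/2

The minimum uncertainty in energy is:
ΔE_min = ℏ/(2Δt)
ΔE_min = (1.055e-34 J·s) / (2 × 6.531e-15 s)
ΔE_min = 8.074e-21 J = 50.391 meV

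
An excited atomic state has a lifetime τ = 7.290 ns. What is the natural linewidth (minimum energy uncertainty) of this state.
45.145 neV

Using the energy-time uncertainty principle:
ΔEΔt ≥ ℏ/2

The lifetime τ represents the time uncertainty Δt.
The natural linewidth (minimum energy uncertainty) is:

ΔE = ℏ/(2τ)
ΔE = (1.055e-34 J·s) / (2 × 7.290e-09 s)
ΔE = 7.233e-27 J = 45.145 neV

This natural linewidth limits the precision of spectroscopic measurements.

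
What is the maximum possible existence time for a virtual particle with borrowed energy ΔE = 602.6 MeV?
5.461 × 10^-25 s

Using the energy-time uncertainty principle:
ΔEΔt ≥ ℏ/2

For a virtual particle borrowing energy ΔE, the maximum lifetime is:
Δt_max = ℏ/(2ΔE)

Converting energy:
ΔE = 602.6 MeV = 9.655e-11 J

Δt_max = (1.055e-34 J·s) / (2 × 9.655e-11 J)
Δt_max = 5.461e-25 s = 5.461 × 10^-25 s

Virtual particles with higher borrowed energy exist for shorter times.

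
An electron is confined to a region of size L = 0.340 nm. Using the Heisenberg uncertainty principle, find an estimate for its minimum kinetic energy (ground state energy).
82.396 meV

Using the uncertainty principle to estimate ground state energy:

1. The position uncertainty is approximately the confinement size:
   Δx ≈ L = 3.400e-10 m

2. From ΔxΔp ≥ ℏ/2, the minimum momentum uncertainty is:
   Δp ≈ ℏ/(2L) = 1.551e-25 kg·m/s

3. The kinetic energy is approximately:
   KE ≈ (Δp)²/(2m) = (1.551e-25)²/(2 × 9.109e-31 kg)
   KE ≈ 1.320e-20 J = 82.396 meV

This is an order-of-magnitude estimate of the ground state energy.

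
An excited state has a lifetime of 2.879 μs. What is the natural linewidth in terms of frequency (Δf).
27.641 kHz

Using the energy-time uncertainty principle and E = hf:
ΔEΔt ≥ ℏ/2
hΔf·Δt ≥ ℏ/2

The minimum frequency uncertainty is:
Δf = ℏ/(2hτ) = 1/(4πτ)
Δf = 1/(4π × 2.879e-06 s)
Δf = 2.764e+04 Hz = 27.641 kHz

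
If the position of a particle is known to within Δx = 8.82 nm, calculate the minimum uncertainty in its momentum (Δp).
5.978 × 10^-27 kg·m/s

Using the Heisenberg uncertainty principle:
ΔxΔp ≥ ℏ/2

The minimum uncertainty in momentum is:
Δp_min = ℏ/(2Δx)
Δp_min = (1.055e-34 J·s) / (2 × 8.820e-09 m)
Δp_min = 5.978e-27 kg·m/s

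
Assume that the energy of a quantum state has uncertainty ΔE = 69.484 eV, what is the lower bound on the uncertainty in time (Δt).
4.736 as

Using the energy-time uncertainty principle:
ΔEΔt ≥ ℏ/2

The minimum uncertainty in time is:
Δt_min = ℏ/(2ΔE)
Δt_min = (1.055e-34 J·s) / (2 × 1.113e-17 J)
Δt_min = 4.736e-18 s = 4.736 as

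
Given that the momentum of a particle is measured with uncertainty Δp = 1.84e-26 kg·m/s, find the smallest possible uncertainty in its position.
2.866 nm

Using the Heisenberg uncertainty principle:
ΔxΔp ≥ ℏ/2

The minimum uncertainty in position is:
Δx_min = ℏ/(2Δp)
Δx_min = (1.055e-34 J·s) / (2 × 1.840e-26 kg·m/s)
Δx_min = 2.866e-09 m = 2.866 nm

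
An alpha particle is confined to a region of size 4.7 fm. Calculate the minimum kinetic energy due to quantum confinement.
59.113 keV

Using the uncertainty principle:

1. Position uncertainty: Δx ≈ 4.700e-15 m
2. Minimum momentum uncertainty: Δp = ℏ/(2Δx) = 1.122e-20 kg·m/s
3. Minimum kinetic energy:
   KE = (Δp)²/(2m) = (1.122e-20)²/(2 × 6.645e-27 kg)
   KE = 9.471e-15 J = 59.113 keV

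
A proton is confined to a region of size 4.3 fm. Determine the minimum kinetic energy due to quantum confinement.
280.555 keV

Using the uncertainty principle:

1. Position uncertainty: Δx ≈ 4.300e-15 m
2. Minimum momentum uncertainty: Δp = ℏ/(2Δx) = 1.226e-20 kg·m/s
3. Minimum kinetic energy:
   KE = (Δp)²/(2m) = (1.226e-20)²/(2 × 1.673e-27 kg)
   KE = 4.495e-14 J = 280.555 keV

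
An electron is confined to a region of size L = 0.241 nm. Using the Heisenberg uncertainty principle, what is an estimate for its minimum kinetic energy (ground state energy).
163.994 meV

Using the uncertainty principle to estimate ground state energy:

1. The position uncertainty is approximately the confinement size:
   Δx ≈ L = 2.410e-10 m

2. From ΔxΔp ≥ ℏ/2, the minimum momentum uncertainty is:
   Δp ≈ ℏ/(2L) = 2.188e-25 kg·m/s

3. The kinetic energy is approximately:
   KE ≈ (Δp)²/(2m) = (2.188e-25)²/(2 × 9.109e-31 kg)
   KE ≈ 2.627e-20 J = 163.994 meV

This is an order-of-magnitude estimate of the ground state energy.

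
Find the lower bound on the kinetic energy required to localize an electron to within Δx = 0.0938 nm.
1.083 eV

Localizing a particle requires giving it sufficient momentum uncertainty:

1. From uncertainty principle: Δp ≥ ℏ/(2Δx)
   Δp_min = (1.055e-34 J·s) / (2 × 9.380e-11 m)
   Δp_min = 5.621e-25 kg·m/s

2. This momentum uncertainty corresponds to kinetic energy:
   KE ≈ (Δp)²/(2m) = (5.621e-25)²/(2 × 9.109e-31 kg)
   KE = 1.734e-19 J = 1.083 eV

Tighter localization requires more energy.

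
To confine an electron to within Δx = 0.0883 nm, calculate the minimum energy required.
1.222 eV

Localizing a particle requires giving it sufficient momentum uncertainty:

1. From uncertainty principle: Δp ≥ ℏ/(2Δx)
   Δp_min = (1.055e-34 J·s) / (2 × 8.830e-11 m)
   Δp_min = 5.972e-25 kg·m/s

2. This momentum uncertainty corresponds to kinetic energy:
   KE ≈ (Δp)²/(2m) = (5.972e-25)²/(2 × 9.109e-31 kg)
   KE = 1.957e-19 J = 1.222 eV

Tighter localization requires more energy.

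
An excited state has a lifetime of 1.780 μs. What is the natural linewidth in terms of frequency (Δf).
44.706 kHz

Using the energy-time uncertainty principle and E = hf:
ΔEΔt ≥ ℏ/2
hΔf·Δt ≥ ℏ/2

The minimum frequency uncertainty is:
Δf = ℏ/(2hτ) = 1/(4πτ)
Δf = 1/(4π × 1.780e-06 s)
Δf = 4.471e+04 Hz = 44.706 kHz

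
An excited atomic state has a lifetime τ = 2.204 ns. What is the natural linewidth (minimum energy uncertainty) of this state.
149.322 neV

Using the energy-time uncertainty principle:
ΔEΔt ≥ ℏ/2

The lifetime τ represents the time uncertainty Δt.
The natural linewidth (minimum energy uncertainty) is:

ΔE = ℏ/(2τ)
ΔE = (1.055e-34 J·s) / (2 × 2.204e-09 s)
ΔE = 2.392e-26 J = 149.322 neV

This natural linewidth limits the precision of spectroscopic measurements.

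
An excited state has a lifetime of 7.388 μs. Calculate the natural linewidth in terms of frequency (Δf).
10.771 kHz

Using the energy-time uncertainty principle and E = hf:
ΔEΔt ≥ ℏ/2
hΔf·Δt ≥ ℏ/2

The minimum frequency uncertainty is:
Δf = ℏ/(2hτ) = 1/(4πτ)
Δf = 1/(4π × 7.388e-06 s)
Δf = 1.077e+04 Hz = 10.771 kHz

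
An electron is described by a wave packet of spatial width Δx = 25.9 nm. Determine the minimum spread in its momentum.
2.036 × 10^-27 kg·m/s

For a wave packet, the spatial width Δx and momentum spread Δp are related by the uncertainty principle:
ΔxΔp ≥ ℏ/2

The minimum momentum spread is:
Δp_min = ℏ/(2Δx)
Δp_min = (1.055e-34 J·s) / (2 × 2.590e-08 m)
Δp_min = 2.036e-27 kg·m/s

A wave packet cannot have both a well-defined position and well-defined momentum.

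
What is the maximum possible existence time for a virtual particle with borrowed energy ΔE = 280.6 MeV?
1.173 ys

Using the energy-time uncertainty principle:
ΔEΔt ≥ ℏ/2

For a virtual particle borrowing energy ΔE, the maximum lifetime is:
Δt_max = ℏ/(2ΔE)

Converting energy:
ΔE = 280.6 MeV = 4.496e-11 J

Δt_max = (1.055e-34 J·s) / (2 × 4.496e-11 J)
Δt_max = 1.173e-24 s = 1.173 ys

Virtual particles with higher borrowed energy exist for shorter times.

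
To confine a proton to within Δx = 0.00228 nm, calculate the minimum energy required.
997.894 meV

Localizing a particle requires giving it sufficient momentum uncertainty:

1. From uncertainty principle: Δp ≥ ℏ/(2Δx)
   Δp_min = (1.055e-34 J·s) / (2 × 2.280e-12 m)
   Δp_min = 2.313e-23 kg·m/s

2. This momentum uncertainty corresponds to kinetic energy:
   KE ≈ (Δp)²/(2m) = (2.313e-23)²/(2 × 1.673e-27 kg)
   KE = 1.599e-19 J = 997.894 meV

Tighter localization requires more energy.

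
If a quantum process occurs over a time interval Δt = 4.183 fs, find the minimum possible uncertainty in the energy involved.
78.677 meV

Using the energy-time uncertainty principle:
ΔEΔt ≥ ℏ/2

The minimum uncertainty in energy is:
ΔE_min = ℏ/(2Δt)
ΔE_min = (1.055e-34 J·s) / (2 × 4.183e-15 s)
ΔE_min = 1.261e-20 J = 78.677 meV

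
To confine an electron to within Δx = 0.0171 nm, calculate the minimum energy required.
32.574 eV

Localizing a particle requires giving it sufficient momentum uncertainty:

1. From uncertainty principle: Δp ≥ ℏ/(2Δx)
   Δp_min = (1.055e-34 J·s) / (2 × 1.710e-11 m)
   Δp_min = 3.084e-24 kg·m/s

2. This momentum uncertainty corresponds to kinetic energy:
   KE ≈ (Δp)²/(2m) = (3.084e-24)²/(2 × 9.109e-31 kg)
   KE = 5.219e-18 J = 32.574 eV

Tighter localization requires more energy.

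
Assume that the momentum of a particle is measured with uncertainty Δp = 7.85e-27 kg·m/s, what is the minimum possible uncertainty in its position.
6.717 nm

Using the Heisenberg uncertainty principle:
ΔxΔp ≥ ℏ/2

The minimum uncertainty in position is:
Δx_min = ℏ/(2Δp)
Δx_min = (1.055e-34 J·s) / (2 × 7.850e-27 kg·m/s)
Δx_min = 6.717e-09 m = 6.717 nm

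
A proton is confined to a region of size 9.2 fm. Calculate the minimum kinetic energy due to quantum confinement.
61.288 keV

Using the uncertainty principle:

1. Position uncertainty: Δx ≈ 9.200e-15 m
2. Minimum momentum uncertainty: Δp = ℏ/(2Δx) = 5.731e-21 kg·m/s
3. Minimum kinetic energy:
   KE = (Δp)²/(2m) = (5.731e-21)²/(2 × 1.673e-27 kg)
   KE = 9.819e-15 J = 61.288 keV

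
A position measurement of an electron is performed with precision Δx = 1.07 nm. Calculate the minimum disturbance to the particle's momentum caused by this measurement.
4.928 × 10^-26 kg·m/s

The uncertainty principle implies that measuring position disturbs momentum:
ΔxΔp ≥ ℏ/2

When we measure position with precision Δx, we necessarily introduce a momentum uncertainty:
Δp ≥ ℏ/(2Δx)
Δp_min = (1.055e-34 J·s) / (2 × 1.070e-09 m)
Δp_min = 4.928e-26 kg·m/s

The more precisely we measure position, the greater the momentum disturbance.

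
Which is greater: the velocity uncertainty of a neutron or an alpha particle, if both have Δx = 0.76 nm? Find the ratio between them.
The neutron has the larger minimum velocity uncertainty, by a ratio of 4.0.

For both particles, Δp_min = ℏ/(2Δx) = 6.938e-26 kg·m/s (same for both).

The velocity uncertainty is Δv = Δp/m:
- neutron: Δv = 6.938e-26 / 1.675e-27 = 4.142e+01 m/s = 41.423 m/s
- alpha particle: Δv = 6.938e-26 / 6.645e-27 = 1.044e+01 m/s = 10.441 m/s

Ratio: 4.142e+01 / 1.044e+01 = 4.0

The lighter particle has larger velocity uncertainty because Δv ∝ 1/m.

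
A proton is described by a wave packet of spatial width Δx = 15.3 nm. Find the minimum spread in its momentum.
3.446 × 10^-27 kg·m/s

For a wave packet, the spatial width Δx and momentum spread Δp are related by the uncertainty principle:
ΔxΔp ≥ ℏ/2

The minimum momentum spread is:
Δp_min = ℏ/(2Δx)
Δp_min = (1.055e-34 J·s) / (2 × 1.530e-08 m)
Δp_min = 3.446e-27 kg·m/s

A wave packet cannot have both a well-defined position and well-defined momentum.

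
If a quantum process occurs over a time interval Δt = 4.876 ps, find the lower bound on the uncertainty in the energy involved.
67.495 μeV

Using the energy-time uncertainty principle:
ΔEΔt ≥ ℏ/2

The minimum uncertainty in energy is:
ΔE_min = ℏ/(2Δt)
ΔE_min = (1.055e-34 J·s) / (2 × 4.876e-12 s)
ΔE_min = 1.081e-23 J = 67.495 μeV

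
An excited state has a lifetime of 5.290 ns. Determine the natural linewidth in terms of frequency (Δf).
15.043 MHz

Using the energy-time uncertainty principle and E = hf:
ΔEΔt ≥ ℏ/2
hΔf·Δt ≥ ℏ/2

The minimum frequency uncertainty is:
Δf = ℏ/(2hτ) = 1/(4πτ)
Δf = 1/(4π × 5.290e-09 s)
Δf = 1.504e+07 Hz = 15.043 MHz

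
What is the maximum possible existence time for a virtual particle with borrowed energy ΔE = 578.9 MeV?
5.685 × 10^-25 s

Using the energy-time uncertainty principle:
ΔEΔt ≥ ℏ/2

For a virtual particle borrowing energy ΔE, the maximum lifetime is:
Δt_max = ℏ/(2ΔE)

Converting energy:
ΔE = 578.9 MeV = 9.275e-11 J

Δt_max = (1.055e-34 J·s) / (2 × 9.275e-11 J)
Δt_max = 5.685e-25 s = 5.685 × 10^-25 s

Virtual particles with higher borrowed energy exist for shorter times.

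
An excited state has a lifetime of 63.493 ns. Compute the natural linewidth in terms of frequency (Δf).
1.253 MHz

Using the energy-time uncertainty principle and E = hf:
ΔEΔt ≥ ℏ/2
hΔf·Δt ≥ ℏ/2

The minimum frequency uncertainty is:
Δf = ℏ/(2hτ) = 1/(4πτ)
Δf = 1/(4π × 6.349e-08 s)
Δf = 1.253e+06 Hz = 1.253 MHz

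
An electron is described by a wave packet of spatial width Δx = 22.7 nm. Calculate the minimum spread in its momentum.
2.323 × 10^-27 kg·m/s

For a wave packet, the spatial width Δx and momentum spread Δp are related by the uncertainty principle:
ΔxΔp ≥ ℏ/2

The minimum momentum spread is:
Δp_min = ℏ/(2Δx)
Δp_min = (1.055e-34 J·s) / (2 × 2.270e-08 m)
Δp_min = 2.323e-27 kg·m/s

A wave packet cannot have both a well-defined position and well-defined momentum.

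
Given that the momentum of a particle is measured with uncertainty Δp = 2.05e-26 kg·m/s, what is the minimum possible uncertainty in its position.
2.572 nm

Using the Heisenberg uncertainty principle:
ΔxΔp ≥ ℏ/2

The minimum uncertainty in position is:
Δx_min = ℏ/(2Δp)
Δx_min = (1.055e-34 J·s) / (2 × 2.050e-26 kg·m/s)
Δx_min = 2.572e-09 m = 2.572 nm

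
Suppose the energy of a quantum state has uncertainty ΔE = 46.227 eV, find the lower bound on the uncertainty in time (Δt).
7.119 as

Using the energy-time uncertainty principle:
ΔEΔt ≥ ℏ/2

The minimum uncertainty in time is:
Δt_min = ℏ/(2ΔE)
Δt_min = (1.055e-34 J·s) / (2 × 7.406e-18 J)
Δt_min = 7.119e-18 s = 7.119 as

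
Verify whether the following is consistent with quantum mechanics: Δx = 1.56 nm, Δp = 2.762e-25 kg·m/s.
Yes, it satisfies the uncertainty principle.

Calculate the product ΔxΔp:
ΔxΔp = (1.560e-09 m) × (2.762e-25 kg·m/s)
ΔxΔp = 4.309e-34 J·s

Compare to the minimum allowed value ℏ/2:
ℏ/2 = 5.273e-35 J·s

Since ΔxΔp = 4.309e-34 J·s ≥ 5.273e-35 J·s = ℏ/2,
the measurement satisfies the uncertainty principle.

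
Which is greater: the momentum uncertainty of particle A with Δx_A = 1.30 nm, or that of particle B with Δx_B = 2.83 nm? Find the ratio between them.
Particle A has the larger minimum momentum uncertainty, by a factor of 2.18.

For each particle, the minimum momentum uncertainty is Δp_min = ℏ/(2Δx):

Particle A: Δp_A = ℏ/(2×1.300e-09 m) = 4.056e-26 kg·m/s
Particle B: Δp_B = ℏ/(2×2.830e-09 m) = 1.863e-26 kg·m/s

Ratio: Δp_A/Δp_B = 2.18

Since Δp_min ∝ 1/Δx, the particle with smaller position uncertainty (A) has larger momentum uncertainty.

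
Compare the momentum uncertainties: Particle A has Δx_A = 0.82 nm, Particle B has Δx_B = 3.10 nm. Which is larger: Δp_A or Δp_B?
Particle A has the larger minimum momentum uncertainty, by a factor of 3.78.

For each particle, the minimum momentum uncertainty is Δp_min = ℏ/(2Δx):

Particle A: Δp_A = ℏ/(2×8.200e-10 m) = 6.430e-26 kg·m/s
Particle B: Δp_B = ℏ/(2×3.100e-09 m) = 1.701e-26 kg·m/s

Ratio: Δp_A/Δp_B = 3.78

Since Δp_min ∝ 1/Δx, the particle with smaller position uncertainty (A) has larger momentum uncertainty.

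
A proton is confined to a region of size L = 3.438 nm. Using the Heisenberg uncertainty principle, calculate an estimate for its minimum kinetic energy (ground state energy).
438.877 neV

Using the uncertainty principle to estimate ground state energy:

1. The position uncertainty is approximately the confinement size:
   Δx ≈ L = 3.438e-09 m

2. From ΔxΔp ≥ ℏ/2, the minimum momentum uncertainty is:
   Δp ≈ ℏ/(2L) = 1.534e-26 kg·m/s

3. The kinetic energy is approximately:
   KE ≈ (Δp)²/(2m) = (1.534e-26)²/(2 × 1.673e-27 kg)
   KE ≈ 7.032e-26 J = 438.877 neV

This is an order-of-magnitude estimate of the ground state energy.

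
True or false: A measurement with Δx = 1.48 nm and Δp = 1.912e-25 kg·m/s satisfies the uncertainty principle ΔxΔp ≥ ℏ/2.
Yes, it satisfies the uncertainty principle.

Calculate the product ΔxΔp:
ΔxΔp = (1.480e-09 m) × (1.912e-25 kg·m/s)
ΔxΔp = 2.830e-34 J·s

Compare to the minimum allowed value ℏ/2:
ℏ/2 = 5.273e-35 J·s

Since ΔxΔp = 2.830e-34 J·s ≥ 5.273e-35 J·s = ℏ/2,
the measurement satisfies the uncertainty principle.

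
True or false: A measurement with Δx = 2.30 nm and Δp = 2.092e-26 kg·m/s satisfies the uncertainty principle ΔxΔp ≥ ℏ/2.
No, it violates the uncertainty principle (impossible measurement).

Calculate the product ΔxΔp:
ΔxΔp = (2.300e-09 m) × (2.092e-26 kg·m/s)
ΔxΔp = 4.812e-35 J·s

Compare to the minimum allowed value ℏ/2:
ℏ/2 = 5.273e-35 J·s

Since ΔxΔp = 4.812e-35 J·s < 5.273e-35 J·s = ℏ/2,
the measurement violates the uncertainty principle.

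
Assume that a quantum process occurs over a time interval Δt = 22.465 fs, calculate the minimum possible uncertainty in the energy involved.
14.650 meV

Using the energy-time uncertainty principle:
ΔEΔt ≥ ℏ/2

The minimum uncertainty in energy is:
ΔE_min = ℏ/(2Δt)
ΔE_min = (1.055e-34 J·s) / (2 × 2.246e-14 s)
ΔE_min = 2.347e-21 J = 14.650 meV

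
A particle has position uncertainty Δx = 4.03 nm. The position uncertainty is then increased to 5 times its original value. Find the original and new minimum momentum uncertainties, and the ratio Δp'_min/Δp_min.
Original Δp_min = 1.308 × 10^-26 kg·m/s; new Δp'_min = 2.617 × 10^-27 kg·m/s; ratio Δp'_min/Δp_min = 1/5.

From the uncertainty principle ΔxΔp ≥ ℏ/2, the minimum momentum uncertainty is Δp_min = ℏ/(2Δx).

Original (Δx = 4.03 nm = 4.030e-09 m):
Δp_min = (1.055e-34 J·s)/(2 × 4.030e-09 m) = 1.308e-26 kg·m/s

When Δx → 5Δx:
Δp'_min = ℏ/(2 × 5Δx) = (1/5) × ℏ/(2Δx) = (1/5) × Δp_min
Δp'_min = 1/5 × 1.308e-26 kg·m/s = 2.617e-27 kg·m/s

Since Δp_min ∝ 1/Δx, when Δx is increased to 5 times its original value, Δp_min decreases to 1/5 of its original value.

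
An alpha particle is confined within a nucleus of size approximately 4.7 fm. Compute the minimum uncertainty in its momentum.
1.122 × 10^-20 kg·m/s

Using the Heisenberg uncertainty principle:
ΔxΔp ≥ ℏ/2

With Δx ≈ L = 4.700e-15 m (the confinement size):
Δp_min = ℏ/(2Δx)
Δp_min = (1.055e-34 J·s) / (2 × 4.700e-15 m)
Δp_min = 1.122e-20 kg·m/s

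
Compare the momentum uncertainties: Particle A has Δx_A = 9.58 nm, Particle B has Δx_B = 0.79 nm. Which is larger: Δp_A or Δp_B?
Particle B has the larger minimum momentum uncertainty, by a factor of 12.13.

For each particle, the minimum momentum uncertainty is Δp_min = ℏ/(2Δx):

Particle A: Δp_A = ℏ/(2×9.580e-09 m) = 5.504e-27 kg·m/s
Particle B: Δp_B = ℏ/(2×7.900e-10 m) = 6.675e-26 kg·m/s

Ratio: Δp_B/Δp_A = 12.13

Since Δp_min ∝ 1/Δx, the particle with smaller position uncertainty (B) has larger momentum uncertainty.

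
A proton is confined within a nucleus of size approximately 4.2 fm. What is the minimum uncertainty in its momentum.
1.255 × 10^-20 kg·m/s

Using the Heisenberg uncertainty principle:
ΔxΔp ≥ ℏ/2

With Δx ≈ L = 4.200e-15 m (the confinement size):
Δp_min = ℏ/(2Δx)
Δp_min = (1.055e-34 J·s) / (2 × 4.200e-15 m)
Δp_min = 1.255e-20 kg·m/s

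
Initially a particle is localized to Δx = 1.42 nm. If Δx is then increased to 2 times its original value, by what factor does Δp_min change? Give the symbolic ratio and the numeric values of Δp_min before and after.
Original Δp_min = 3.713 × 10^-26 kg·m/s; new Δp'_min = 1.857 × 10^-26 kg·m/s; ratio Δp'_min/Δp_min = 1/2.

From the uncertainty principle ΔxΔp ≥ ℏ/2, the minimum momentum uncertainty is Δp_min = ℏ/(2Δx).

Original (Δx = 1.42 nm = 1.420e-09 m):
Δp_min = (1.055e-34 J·s)/(2 × 1.420e-09 m) = 3.713e-26 kg·m/s

When Δx → 2Δx:
Δp'_min = ℏ/(2 × 2Δx) = (1/2) × ℏ/(2Δx) = (1/2) × Δp_min
Δp'_min = 1/2 × 3.713e-26 kg·m/s = 1.857e-26 kg·m/s

Since Δp_min ∝ 1/Δx, when Δx is increased to 2 times its original value, Δp_min decreases to 1/2 of its original value.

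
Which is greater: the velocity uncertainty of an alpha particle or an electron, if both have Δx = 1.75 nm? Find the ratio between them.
The electron has the larger minimum velocity uncertainty, by a ratio of 7294.3.

For both particles, Δp_min = ℏ/(2Δx) = 3.013e-26 kg·m/s (same for both).

The velocity uncertainty is Δv = Δp/m:
- alpha particle: Δv = 3.013e-26 / 6.645e-27 = 4.535e+00 m/s = 4.535 m/s
- electron: Δv = 3.013e-26 / 9.109e-31 = 3.308e+04 m/s = 33.076 km/s

Ratio: 3.308e+04 / 4.535e+00 = 7294.3

The lighter particle has larger velocity uncertainty because Δv ∝ 1/m.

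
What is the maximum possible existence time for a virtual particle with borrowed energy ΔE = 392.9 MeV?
8.376 × 10^-25 s

Using the energy-time uncertainty principle:
ΔEΔt ≥ ℏ/2

For a virtual particle borrowing energy ΔE, the maximum lifetime is:
Δt_max = ℏ/(2ΔE)

Converting energy:
ΔE = 392.9 MeV = 6.295e-11 J

Δt_max = (1.055e-34 J·s) / (2 × 6.295e-11 J)
Δt_max = 8.376e-25 s = 8.376 × 10^-25 s

Virtual particles with higher borrowed energy exist for shorter times.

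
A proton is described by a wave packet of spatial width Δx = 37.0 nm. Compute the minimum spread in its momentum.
1.425 × 10^-27 kg·m/s

For a wave packet, the spatial width Δx and momentum spread Δp are related by the uncertainty principle:
ΔxΔp ≥ ℏ/2

The minimum momentum spread is:
Δp_min = ℏ/(2Δx)
Δp_min = (1.055e-34 J·s) / (2 × 3.700e-08 m)
Δp_min = 1.425e-27 kg·m/s

A wave packet cannot have both a well-defined position and well-defined momentum.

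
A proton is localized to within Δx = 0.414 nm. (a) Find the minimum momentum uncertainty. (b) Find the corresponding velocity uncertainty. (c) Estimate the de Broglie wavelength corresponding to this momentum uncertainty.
(a) Δp_min = 1.274 × 10^-25 kg·m/s
(b) Δv_min = 76.146 m/s
(c) λ_dB = 5.202 nm

Step-by-step:

(a) From the uncertainty principle:
Δp_min = ℏ/(2Δx) = (1.055e-34 J·s)/(2 × 4.140e-10 m) = 1.274e-25 kg·m/s

(b) The velocity uncertainty:
Δv = Δp/m = (1.274e-25 kg·m/s)/(1.673e-27 kg) = 7.615e+01 m/s = 76.146 m/s

(c) The de Broglie wavelength for this momentum:
λ = h/p = (6.626e-34 J·s)/(1.274e-25 kg·m/s) = 5.202e-09 m = 5.202 nm

Note: The de Broglie wavelength is comparable to the localization size, as expected from wave-particle duality.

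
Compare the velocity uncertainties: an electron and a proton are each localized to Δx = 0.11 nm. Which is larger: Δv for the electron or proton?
The electron has the larger minimum velocity uncertainty, by a ratio of 1836.2.

For both particles, Δp_min = ℏ/(2Δx) = 4.794e-25 kg·m/s (same for both).

The velocity uncertainty is Δv = Δp/m:
- electron: Δv = 4.794e-25 / 9.109e-31 = 5.262e+05 m/s = 526.217 km/s
- proton: Δv = 4.794e-25 / 1.673e-27 = 2.866e+02 m/s = 286.586 m/s

Ratio: 5.262e+05 / 2.866e+02 = 1836.2

The lighter particle has larger velocity uncertainty because Δv ∝ 1/m.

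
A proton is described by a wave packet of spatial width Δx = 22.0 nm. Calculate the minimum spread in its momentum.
2.397 × 10^-27 kg·m/s

For a wave packet, the spatial width Δx and momentum spread Δp are related by the uncertainty principle:
ΔxΔp ≥ ℏ/2

The minimum momentum spread is:
Δp_min = ℏ/(2Δx)
Δp_min = (1.055e-34 J·s) / (2 × 2.200e-08 m)
Δp_min = 2.397e-27 kg·m/s

A wave packet cannot have both a well-defined position and well-defined momentum.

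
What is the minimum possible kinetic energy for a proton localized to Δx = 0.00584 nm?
152.100 meV

Localizing a particle requires giving it sufficient momentum uncertainty:

1. From uncertainty principle: Δp ≥ ℏ/(2Δx)
   Δp_min = (1.055e-34 J·s) / (2 × 5.840e-12 m)
   Δp_min = 9.029e-24 kg·m/s

2. This momentum uncertainty corresponds to kinetic energy:
   KE ≈ (Δp)²/(2m) = (9.029e-24)²/(2 × 1.673e-27 kg)
   KE = 2.437e-20 J = 152.100 meV

Tighter localization requires more energy.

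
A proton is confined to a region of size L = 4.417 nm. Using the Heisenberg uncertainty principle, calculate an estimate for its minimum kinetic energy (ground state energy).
265.888 neV

Using the uncertainty principle to estimate ground state energy:

1. The position uncertainty is approximately the confinement size:
   Δx ≈ L = 4.417e-09 m

2. From ΔxΔp ≥ ℏ/2, the minimum momentum uncertainty is:
   Δp ≈ ℏ/(2L) = 1.194e-26 kg·m/s

3. The kinetic energy is approximately:
   KE ≈ (Δp)²/(2m) = (1.194e-26)²/(2 × 1.673e-27 kg)
   KE ≈ 4.260e-26 J = 265.888 neV

This is an order-of-magnitude estimate of the ground state energy.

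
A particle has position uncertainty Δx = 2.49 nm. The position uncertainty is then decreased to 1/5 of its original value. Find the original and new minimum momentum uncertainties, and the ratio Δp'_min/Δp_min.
Original Δp_min = 2.118 × 10^-26 kg·m/s; new Δp'_min = 1.059 × 10^-25 kg·m/s; ratio Δp'_min/Δp_min = 5.

From the uncertainty principle ΔxΔp ≥ ℏ/2, the minimum momentum uncertainty is Δp_min = ℏ/(2Δx).

Original (Δx = 2.49 nm = 2.490e-09 m):
Δp_min = (1.055e-34 J·s)/(2 × 2.490e-09 m) = 2.118e-26 kg·m/s

When Δx → (1/5)Δx:
Δp'_min = ℏ/(2 × (1/5)Δx) = 5 × ℏ/(2Δx) = 5 × Δp_min
Δp'_min = 5 × 2.118e-26 kg·m/s = 1.059e-25 kg·m/s

Since Δp_min ∝ 1/Δx, when Δx is decreased to 1/5 of its original value, Δp_min increases to 5 times its original value.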